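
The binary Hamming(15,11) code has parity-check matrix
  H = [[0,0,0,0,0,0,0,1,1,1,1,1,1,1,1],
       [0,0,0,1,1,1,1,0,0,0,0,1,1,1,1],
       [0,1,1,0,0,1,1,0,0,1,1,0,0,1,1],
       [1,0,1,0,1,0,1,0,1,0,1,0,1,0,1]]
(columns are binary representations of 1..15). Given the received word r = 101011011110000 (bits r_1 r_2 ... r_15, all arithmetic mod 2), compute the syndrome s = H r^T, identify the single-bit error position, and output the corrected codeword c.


s = (0, 0, 0, 1)^T, error position = 1, corrected codeword c = 001011011110000

Compute s = H r^T mod 2 one row at a time:
  s_1 = 1 + 1 + 1 + 1 + 0 + 0 + 0 + 0 = 4 ≡ 0 (mod 2).
  s_2 = 0 + 1 + 1 + 0 + 0 + 0 + 0 + 0 = 2 ≡ 0 (mod 2).
  s_3 = 0 + 1 + 1 + 0 + 1 + 1 + 0 + 0 = 4 ≡ 0 (mod 2).
  s_4 = 1 + 1 + 1 + 0 + 1 + 1 + 0 + 0 = 5 ≡ 1 (mod 2).
s = (0, 0, 0, 1)^T — this equals column 1 of H (binary 0001), so error is at position 1.
Correct: flip bit 1 of r = 101011011110000 to get c = 001011011110000.


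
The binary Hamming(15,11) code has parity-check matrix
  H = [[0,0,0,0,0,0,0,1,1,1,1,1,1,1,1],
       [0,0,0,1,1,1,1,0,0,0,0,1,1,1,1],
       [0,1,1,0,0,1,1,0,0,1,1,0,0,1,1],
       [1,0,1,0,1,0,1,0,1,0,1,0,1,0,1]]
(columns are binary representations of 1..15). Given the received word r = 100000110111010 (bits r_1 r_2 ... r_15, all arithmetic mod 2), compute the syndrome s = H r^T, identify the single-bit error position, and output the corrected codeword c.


s = (1, 1, 0, 1)^T, error position = 13, corrected codeword c = 100000110111110

Compute s = H r^T mod 2 one row at a time:
  s_1 = 1 + 0 + 1 + 1 + 1 + 0 + 1 + 0 = 5 ≡ 1 (mod 2).
  s_2 = 0 + 0 + 0 + 1 + 1 + 0 + 1 + 0 = 3 ≡ 1 (mod 2).
  s_3 = 0 + 0 + 0 + 1 + 1 + 1 + 1 + 0 = 4 ≡ 0 (mod 2).
  s_4 = 1 + 0 + 0 + 1 + 0 + 1 + 0 + 0 = 3 ≡ 1 (mod 2).
s = (1, 1, 0, 1)^T — this equals column 13 of H (binary 1101), so error is at position 13.
Correct: flip bit 13 of r = 100000110111010 to get c = 100000110111110.


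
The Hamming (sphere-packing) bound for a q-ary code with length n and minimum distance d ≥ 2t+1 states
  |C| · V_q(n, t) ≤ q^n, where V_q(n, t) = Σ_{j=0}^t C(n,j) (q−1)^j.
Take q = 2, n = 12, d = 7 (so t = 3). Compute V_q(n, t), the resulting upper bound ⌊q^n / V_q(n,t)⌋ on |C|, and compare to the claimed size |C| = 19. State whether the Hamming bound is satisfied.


V_q(n, t) = 299, q^n = 4096, Hamming bound = 13, |C| = 19 > bound (violated).

Step 1: Compute V_q(n, t) = Σ_{j=0}^3 C(n, j) (q−1)^j.
  j = 0: C(12,0)·(1)^0 = 1·1 = 1.
  j = 1: C(12,1)·(1)^1 = 12·1 = 12.
  j = 2: C(12,2)·(1)^2 = 66·1 = 66.
  j = 3: C(12,3)·(1)^3 = 220·1 = 220.
  V_q(n, t) = 1 + 12 + 66 + 220 = 299.
Step 2: q^n = 2^12 = 4096.
Step 3: Hamming bound ⌊q^n / V_q(n,t)⌋ = ⌊4096/299⌋ = 13.
Step 4: Compare |C| = 19 to 13: violated.
The claimed |C| lies above the Hamming bound, so no 2-ary code of length 12 with d ≥ 7 can have 19 codewords.


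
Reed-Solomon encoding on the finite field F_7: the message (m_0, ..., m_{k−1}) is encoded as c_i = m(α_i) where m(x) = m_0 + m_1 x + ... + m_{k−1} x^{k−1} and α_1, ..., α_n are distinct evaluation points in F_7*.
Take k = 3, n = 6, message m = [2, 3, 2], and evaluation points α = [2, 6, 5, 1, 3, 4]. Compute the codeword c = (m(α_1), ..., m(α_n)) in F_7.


c = [2, 1, 4, 0, 1, 4]

Message polynomial: m(x) = 2 + 3·x + 2·x^2 (mod 7).
For each evaluation point α_i, compute m(α_i) mod 7:
  α_1 = 2: Horner steps 2 → 0 → 2, so m(2) = 2.
  α_2 = 6: Horner steps 2 → 1 → 1, so m(6) = 1.
  α_3 = 5: Horner steps 2 → 6 → 4, so m(5) = 4.
  α_4 = 1: Horner steps 2 → 5 → 0, so m(1) = 0.
  α_5 = 3: Horner steps 2 → 2 → 1, so m(3) = 1.
  α_6 = 4: Horner steps 2 → 4 → 4, so m(4) = 4.
Codeword c = [2, 1, 4, 0, 1, 4] ∈ F_7^6.


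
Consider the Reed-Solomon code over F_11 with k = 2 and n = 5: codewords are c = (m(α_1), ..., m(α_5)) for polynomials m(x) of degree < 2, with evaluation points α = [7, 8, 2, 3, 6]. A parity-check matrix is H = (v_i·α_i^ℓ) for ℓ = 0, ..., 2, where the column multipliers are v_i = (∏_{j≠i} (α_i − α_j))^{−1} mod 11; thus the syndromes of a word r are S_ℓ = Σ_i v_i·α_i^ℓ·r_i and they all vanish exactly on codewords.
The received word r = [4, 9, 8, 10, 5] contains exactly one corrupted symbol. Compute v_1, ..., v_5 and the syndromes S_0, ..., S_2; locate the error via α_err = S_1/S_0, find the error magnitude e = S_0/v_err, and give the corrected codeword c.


S = (4, 6, 9), error at position 1, error magnitude e = 8, c = [7, 9, 8, 10, 5].

Step 1: column multipliers v_i = (∏_{j≠i}(α_i − α_j))^{−1} mod 11.
  i = 1 (α = 7): (7−8)(7−2)(7−3)(7−6) = (−1)·5·4·1 = −20 ≡ 2, so v_1 = 2^{−1} = 6 (mod 11).
  i = 2 (α = 8): (8−7)(8−2)(8−3)(8−6) = 1·6·5·2 = 60 ≡ 5, so v_2 = 5^{−1} = 9 (mod 11).
  i = 3 (α = 2): (2−7)(2−8)(2−3)(2−6) = (−5)·(−6)·(−1)·(−4) = 120 ≡ 10, so v_3 = 10^{−1} = 10 (mod 11).
  i = 4 (α = 3): (3−7)(3−8)(3−2)(3−6) = (−4)·(−5)·1·(−3) = −60 ≡ 6, so v_4 = 6^{−1} = 2 (mod 11).
  i = 5 (α = 6): (6−7)(6−8)(6−2)(6−3) = (−1)·(−2)·4·3 = 24 ≡ 2, so v_5 = 2^{−1} = 6 (mod 11).
  v = [6, 9, 10, 2, 6].
Step 2: syndromes of r = [4, 9, 8, 10, 5] (all sums mod 11).
  S_0 = Σ v_i r_i = 6·4 + 9·9 + 10·8 + 2·10 + 6·5 = 235 ≡ 4.
  S_1 = Σ v_i α_i r_i = 6·7·4 + 9·8·9 + 10·2·8 + 2·3·10 + 6·6·5 = 1216 ≡ 6.
  α_i^2 mod 11 = [5, 9, 4, 9, 3].
  S_2 = Σ v_i α_i^2 r_i = 6·5·4 + 9·9·9 + 10·4·8 + 2·9·10 + 6·3·5 = 1439 ≡ 9.
  S = (4, 6, 9) ≠ 0, so r is not a codeword (an error is present).
Step 3: locate the error. For a single error e at position i, S_ℓ = v_i·e·α_i^ℓ, so α_err = S_1/S_0.
  S_0^{−1} = 4^{−1} = 3 (mod 11), so α_err = 6·3 = 18 ≡ 7 = α_1. Error position i = 1.
  Consistency check: S_2/S_1 = 9·2 = 18 ≡ 7 = α_err ✓ (single-error assumption holds).
Step 4: error magnitude e = S_0/v_1 = S_0·∏_{j≠1}(α_1 − α_j) = 4·2 = 8 ≡ 8 (mod 11).
Step 5: correct position 1: c_1 = r_1 − e = 4 − 8 ≡ 7 (mod 11). Hence c = [7, 9, 8, 10, 5].
  Check: interpolating c through the α_i gives m(x) = 4 + 2·x (degree < 2) with m(α_i) = c_i for every i, so c is indeed a codeword.


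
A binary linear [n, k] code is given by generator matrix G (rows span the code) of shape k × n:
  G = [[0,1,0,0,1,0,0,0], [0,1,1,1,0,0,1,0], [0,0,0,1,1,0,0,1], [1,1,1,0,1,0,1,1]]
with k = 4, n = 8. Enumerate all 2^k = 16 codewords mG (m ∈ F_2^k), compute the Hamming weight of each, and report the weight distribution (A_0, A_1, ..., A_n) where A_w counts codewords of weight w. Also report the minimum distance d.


Weight distribution: A_0 = 1, A_1 = 1, A_2 = 1, A_3 = 4, A_4 = 5, A_5 = 3, A_6 = 1. Minimum distance d = 1.

Enumerate all 2^4 = 16 messages m ∈ F_2^4.
For each, compute codeword c = mG in F_2^8, then tally its weight.
  m = 0000 → c = 00000000, weight = 0.
  m = 1000 → c = 01001000, weight = 2.
  m = 0100 → c = 01110010, weight = 4.
  m = 1100 → c = 00111010, weight = 4.
  m = 0010 → c = 00011001, weight = 3.
  m = 1010 → c = 01010001, weight = 3.
  m = 0110 → c = 01101011, weight = 5.
  m = 1110 → c = 00100011, weight = 3.
  m = 0001 → c = 11101011, weight = 6.
  m = 1001 → c = 10100011, weight = 4.
  m = 0101 → c = 10011001, weight = 4.
  m = 1101 → c = 11010001, weight = 4.
  m = 0011 → c = 11110010, weight = 5.
  m = 1011 → c = 10111010, weight = 5.
  m = 0111 → c = 10000000, weight = 1.
  m = 1111 → c = 11001000, weight = 3.
Tally weights:
  weight 0: 1 codewords.
  weight 1: 1 codewords.
  weight 2: 1 codewords.
  weight 3: 4 codewords.
  weight 4: 5 codewords.
  weight 5: 3 codewords.
  weight 6: 1 codewords.
Minimum distance d = smallest w > 0 with A_w > 0 = 1.
Sanity: Σ A_w = 16 = 2^4 = 16 ✓.


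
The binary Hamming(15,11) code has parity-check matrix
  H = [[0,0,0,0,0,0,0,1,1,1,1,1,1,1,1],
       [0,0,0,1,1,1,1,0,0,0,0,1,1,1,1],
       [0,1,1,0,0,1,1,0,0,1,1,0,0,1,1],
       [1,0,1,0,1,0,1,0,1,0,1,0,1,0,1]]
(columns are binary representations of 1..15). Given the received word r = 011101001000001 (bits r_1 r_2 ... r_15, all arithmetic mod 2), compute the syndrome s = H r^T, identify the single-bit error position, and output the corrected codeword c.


s = (0, 1, 0, 1)^T, error position = 5, corrected codeword c = 011111001000001

Compute s = H r^T mod 2 one row at a time:
  s_1 = 0 + 1 + 0 + 0 + 0 + 0 + 0 + 1 = 2 ≡ 0 (mod 2).
  s_2 = 1 + 0 + 1 + 0 + 0 + 0 + 0 + 1 = 3 ≡ 1 (mod 2).
  s_3 = 1 + 1 + 1 + 0 + 0 + 0 + 0 + 1 = 4 ≡ 0 (mod 2).
  s_4 = 0 + 1 + 0 + 0 + 1 + 0 + 0 + 1 = 3 ≡ 1 (mod 2).
s = (0, 1, 0, 1)^T — this equals column 5 of H (binary 0101), so error is at position 5.
Correct: flip bit 5 of r = 011101001000001 to get c = 011111001000001.


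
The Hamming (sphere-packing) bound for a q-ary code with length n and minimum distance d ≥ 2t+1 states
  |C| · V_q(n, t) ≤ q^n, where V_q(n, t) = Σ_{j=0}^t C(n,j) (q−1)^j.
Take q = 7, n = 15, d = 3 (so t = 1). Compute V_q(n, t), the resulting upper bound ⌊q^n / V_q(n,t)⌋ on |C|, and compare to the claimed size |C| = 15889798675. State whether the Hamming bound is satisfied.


V_q(n, t) = 91, q^n = 4747561509943, Hamming bound = 52171005603, |C| = 15889798675 ≤ bound (satisfied).

Step 1: Compute V_q(n, t) = Σ_{j=0}^1 C(n, j) (q−1)^j.
  j = 0: C(15,0)·(6)^0 = 1·1 = 1.
  j = 1: C(15,1)·(6)^1 = 15·6 = 90.
  V_q(n, t) = 1 + 90 = 91.
Step 2: q^n = 7^15 = 4747561509943.
Step 3: Hamming bound ⌊q^n / V_q(n,t)⌋ = ⌊4747561509943/91⌋ = 52171005603.
Step 4: Compare |C| = 15889798675 to 52171005603: satisfied.
The claimed |C| lies below the Hamming bound.


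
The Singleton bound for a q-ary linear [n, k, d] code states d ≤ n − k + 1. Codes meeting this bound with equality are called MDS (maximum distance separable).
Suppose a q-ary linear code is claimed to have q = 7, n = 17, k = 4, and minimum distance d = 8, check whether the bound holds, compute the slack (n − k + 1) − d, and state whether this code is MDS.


Singleton RHS = n − k + 1 = 14, slack = 6, bound satisfied, not MDS.

Singleton bound: d ≤ n − k + 1.
Here n = 17, k = 4, so n − k + 1 = 14.
Given d = 8, check d ≤ 14: YES.
Slack = (n − k + 1) − d = 6.
The code is NOT MDS (slack = 6 > 0).
Description: the claimed parameters are [17, 4, 8]_7; such a code would be non-MDS.


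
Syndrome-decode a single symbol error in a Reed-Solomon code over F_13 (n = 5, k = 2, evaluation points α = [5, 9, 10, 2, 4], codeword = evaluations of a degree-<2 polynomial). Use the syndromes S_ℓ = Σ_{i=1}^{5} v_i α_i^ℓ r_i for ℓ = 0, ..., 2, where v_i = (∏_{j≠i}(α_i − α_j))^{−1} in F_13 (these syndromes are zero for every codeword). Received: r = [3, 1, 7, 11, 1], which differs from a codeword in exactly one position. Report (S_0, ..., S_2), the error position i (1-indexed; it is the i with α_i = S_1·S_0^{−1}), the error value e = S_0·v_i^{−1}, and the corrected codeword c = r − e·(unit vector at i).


S = (6, 11, 5), error at position 5, error magnitude e = 4, c = [3, 1, 7, 11, 10].

Step 1: column multipliers v_i = (∏_{j≠i}(α_i − α_j))^{−1} mod 13.
  i = 1 (α = 5): (5−9)(5−10)(5−2)(5−4) = (−4)·(−5)·3·1 = 60 ≡ 8, so v_1 = 8^{−1} = 5 (mod 13).
  i = 2 (α = 9): (9−5)(9−10)(9−2)(9−4) = 4·(−1)·7·5 = −140 ≡ 3, so v_2 = 3^{−1} = 9 (mod 13).
  i = 3 (α = 10): (10−5)(10−9)(10−2)(10−4) = 5·1·8·6 = 240 ≡ 6, so v_3 = 6^{−1} = 11 (mod 13).
  i = 4 (α = 2): (2−5)(2−9)(2−10)(2−4) = (−3)·(−7)·(−8)·(−2) = 336 ≡ 11, so v_4 = 11^{−1} = 6 (mod 13).
  i = 5 (α = 4): (4−5)(4−9)(4−10)(4−2) = (−1)·(−5)·(−6)·2 = −60 ≡ 5, so v_5 = 5^{−1} = 8 (mod 13).
  v = [5, 9, 11, 6, 8].
Step 2: syndromes of r = [3, 1, 7, 11, 1] (all sums mod 13).
  S_0 = Σ v_i r_i = 5·3 + 9·1 + 11·7 + 6·11 + 8·1 = 175 ≡ 6.
  S_1 = Σ v_i α_i r_i = 5·5·3 + 9·9·1 + 11·10·7 + 6·2·11 + 8·4·1 = 1090 ≡ 11.
  α_i^2 mod 13 = [12, 3, 9, 4, 3].
  S_2 = Σ v_i α_i^2 r_i = 5·12·3 + 9·3·1 + 11·9·7 + 6·4·11 + 8·3·1 = 1188 ≡ 5.
  S = (6, 11, 5) ≠ 0, so r is not a codeword (an error is present).
Step 3: locate the error. For a single error e at position i, S_ℓ = v_i·e·α_i^ℓ, so α_err = S_1/S_0.
  S_0^{−1} = 6^{−1} = 11 (mod 13), so α_err = 11·11 = 121 ≡ 4 = α_5. Error position i = 5.
  Consistency check: S_2/S_1 = 5·6 = 30 ≡ 4 = α_err ✓ (single-error assumption holds).
Step 4: error magnitude e = S_0/v_5 = S_0·∏_{j≠5}(α_5 − α_j) = 6·5 = 30 ≡ 4 (mod 13).
Step 5: correct position 5: c_5 = r_5 − e = 1 − 4 ≡ 10 (mod 13). Hence c = [3, 1, 7, 11, 10].
  Check: interpolating c through the α_i gives m(x) = 12 + 6·x (degree < 2) with m(α_i) = c_i for every i, so c is indeed a codeword.


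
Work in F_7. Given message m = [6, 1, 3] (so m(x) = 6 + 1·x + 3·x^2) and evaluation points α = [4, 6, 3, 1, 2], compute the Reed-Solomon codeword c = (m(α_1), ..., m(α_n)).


c = [2, 1, 1, 3, 6]

Message polynomial: m(x) = 6 + 1·x + 3·x^2 (mod 7).
For each evaluation point α_i, compute m(α_i) mod 7:
  α_1 = 4: Horner steps 3 → 6 → 2, so m(4) = 2.
  α_2 = 6: Horner steps 3 → 5 → 1, so m(6) = 1.
  α_3 = 3: Horner steps 3 → 3 → 1, so m(3) = 1.
  α_4 = 1: Horner steps 3 → 4 → 3, so m(1) = 3.
  α_5 = 2: Horner steps 3 → 0 → 6, so m(2) = 6.
Codeword c = [2, 1, 1, 3, 6] ∈ F_7^5.


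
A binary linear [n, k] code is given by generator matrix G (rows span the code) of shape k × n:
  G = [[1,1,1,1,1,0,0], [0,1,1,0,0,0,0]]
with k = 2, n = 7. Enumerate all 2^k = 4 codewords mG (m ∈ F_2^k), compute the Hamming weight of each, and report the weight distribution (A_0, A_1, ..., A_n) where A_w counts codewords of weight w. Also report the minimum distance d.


Weight distribution: A_0 = 1, A_2 = 1, A_3 = 1, A_5 = 1. Minimum distance d = 2.

Enumerate all 2^2 = 4 messages m ∈ F_2^2.
For each, compute codeword c = mG in F_2^7, then tally its weight.
  m = 00 → c = 0000000, weight = 0.
  m = 10 → c = 1111100, weight = 5.
  m = 01 → c = 0110000, weight = 2.
  m = 11 → c = 1001100, weight = 3.
Tally weights:
  weight 0: 1 codewords.
  weight 2: 1 codewords.
  weight 3: 1 codewords.
  weight 5: 1 codewords.
Minimum distance d = smallest w > 0 with A_w > 0 = 2.
Sanity: Σ A_w = 4 = 2^2 = 4 ✓.


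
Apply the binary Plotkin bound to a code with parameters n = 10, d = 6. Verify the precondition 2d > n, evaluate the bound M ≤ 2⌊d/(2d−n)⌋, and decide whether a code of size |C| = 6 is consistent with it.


Plotkin bound M ≤ 6; given |C| = 6 ≤ bound (satisfied).

Check applicability: 2d = 12, n = 10.
2d − n = 2 > 0, so Plotkin applies.
Compute d/(2d−n) = 6/2 ≈ 3.0000.
⌊d/(2d−n)⌋ = 3.
Plotkin bound: M ≤ 2·3 = 6.
Given |C| = 6, check: satisfied.
This |C| is at the Plotkin bound.


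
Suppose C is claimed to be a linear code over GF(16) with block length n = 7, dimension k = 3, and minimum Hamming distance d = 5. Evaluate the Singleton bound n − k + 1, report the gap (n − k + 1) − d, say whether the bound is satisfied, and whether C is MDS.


Singleton RHS = n − k + 1 = 5, slack = 0, bound satisfied, MDS.

Singleton bound: d ≤ n − k + 1.
Here n = 7, k = 3, so n − k + 1 = 5.
Given d = 5, check d ≤ 5: YES.
Slack = (n − k + 1) − d = 0.
The code is MDS (slack = 0).
Description: the claimed parameters are [7, 3, 5]_16; such a code would be MDS (meets Singleton bound).


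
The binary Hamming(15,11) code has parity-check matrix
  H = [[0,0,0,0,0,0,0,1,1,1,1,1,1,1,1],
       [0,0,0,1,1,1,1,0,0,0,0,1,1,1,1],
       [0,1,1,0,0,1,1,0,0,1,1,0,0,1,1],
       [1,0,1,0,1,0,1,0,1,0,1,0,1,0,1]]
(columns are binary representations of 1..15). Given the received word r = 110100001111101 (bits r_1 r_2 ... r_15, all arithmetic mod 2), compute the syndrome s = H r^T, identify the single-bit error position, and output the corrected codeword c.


s = (0, 0, 0, 1)^T, error position = 1, corrected codeword c = 010100001111101

Compute s = H r^T mod 2 one row at a time:
  s_1 = 0 + 1 + 1 + 1 + 1 + 1 + 0 + 1 = 6 ≡ 0 (mod 2).
  s_2 = 1 + 0 + 0 + 0 + 1 + 1 + 0 + 1 = 4 ≡ 0 (mod 2).
  s_3 = 1 + 0 + 0 + 0 + 1 + 1 + 0 + 1 = 4 ≡ 0 (mod 2).
  s_4 = 1 + 0 + 0 + 0 + 1 + 1 + 1 + 1 = 5 ≡ 1 (mod 2).
s = (0, 0, 0, 1)^T — this equals column 1 of H (binary 0001), so error is at position 1.
Correct: flip bit 1 of r = 110100001111101 to get c = 010100001111101.


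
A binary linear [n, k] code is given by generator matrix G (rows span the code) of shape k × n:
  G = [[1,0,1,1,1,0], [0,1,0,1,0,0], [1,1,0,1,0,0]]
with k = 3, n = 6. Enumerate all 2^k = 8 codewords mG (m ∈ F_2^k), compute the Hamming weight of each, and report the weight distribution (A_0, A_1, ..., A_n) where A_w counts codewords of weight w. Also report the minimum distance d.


Weight distribution: A_0 = 1, A_1 = 1, A_2 = 1, A_3 = 3, A_4 = 2. Minimum distance d = 1.

Enumerate all 2^3 = 8 messages m ∈ F_2^3.
For each, compute codeword c = mG in F_2^6, then tally its weight.
  m = 000 → c = 000000, weight = 0.
  m = 100 → c = 101110, weight = 4.
  m = 010 → c = 010100, weight = 2.
  m = 110 → c = 111010, weight = 4.
  m = 001 → c = 110100, weight = 3.
  m = 101 → c = 011010, weight = 3.
  m = 011 → c = 100000, weight = 1.
  m = 111 → c = 001110, weight = 3.
Tally weights:
  weight 0: 1 codewords.
  weight 1: 1 codewords.
  weight 2: 1 codewords.
  weight 3: 3 codewords.
  weight 4: 2 codewords.
Minimum distance d = smallest w > 0 with A_w > 0 = 1.
Sanity: Σ A_w = 8 = 2^3 = 8 ✓.


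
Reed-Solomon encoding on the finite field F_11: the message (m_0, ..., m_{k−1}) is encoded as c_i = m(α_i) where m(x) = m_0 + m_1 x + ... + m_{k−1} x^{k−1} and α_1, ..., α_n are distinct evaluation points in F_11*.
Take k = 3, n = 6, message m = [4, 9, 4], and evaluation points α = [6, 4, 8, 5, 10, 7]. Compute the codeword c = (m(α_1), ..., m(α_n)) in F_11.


c = [4, 5, 2, 6, 10, 10]

Message polynomial: m(x) = 4 + 9·x + 4·x^2 (mod 11).
For each evaluation point α_i, compute m(α_i) mod 11:
  α_1 = 6: Horner steps 4 → 0 → 4, so m(6) = 4.
  α_2 = 4: Horner steps 4 → 3 → 5, so m(4) = 5.
  α_3 = 8: Horner steps 4 → 8 → 2, so m(8) = 2.
  α_4 = 5: Horner steps 4 → 7 → 6, so m(5) = 6.
  α_5 = 10: Horner steps 4 → 5 → 10, so m(10) = 10.
  α_6 = 7: Horner steps 4 → 4 → 10, so m(7) = 10.
Codeword c = [4, 5, 2, 6, 10, 10] ∈ F_11^6.


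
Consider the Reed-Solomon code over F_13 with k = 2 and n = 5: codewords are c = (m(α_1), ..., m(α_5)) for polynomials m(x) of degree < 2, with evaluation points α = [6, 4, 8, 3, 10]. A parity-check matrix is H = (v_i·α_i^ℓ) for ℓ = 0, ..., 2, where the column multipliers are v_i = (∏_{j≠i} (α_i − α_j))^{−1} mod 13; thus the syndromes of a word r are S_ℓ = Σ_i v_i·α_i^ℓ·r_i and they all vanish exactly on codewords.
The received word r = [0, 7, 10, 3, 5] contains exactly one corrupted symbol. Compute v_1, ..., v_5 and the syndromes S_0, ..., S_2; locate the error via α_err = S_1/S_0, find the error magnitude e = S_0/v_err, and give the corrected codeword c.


S = (7, 3, 5), error at position 1, error magnitude e = 11, c = [2, 7, 10, 3, 5].

Step 1: column multipliers v_i = (∏_{j≠i}(α_i − α_j))^{−1} mod 13.
  i = 1 (α = 6): (6−4)(6−8)(6−3)(6−10) = 2·(−2)·3·(−4) = 48 ≡ 9, so v_1 = 9^{−1} = 3 (mod 13).
  i = 2 (α = 4): (4−6)(4−8)(4−3)(4−10) = (−2)·(−4)·1·(−6) = −48 ≡ 4, so v_2 = 4^{−1} = 10 (mod 13).
  i = 3 (α = 8): (8−6)(8−4)(8−3)(8−10) = 2·4·5·(−2) = −80 ≡ 11, so v_3 = 11^{−1} = 6 (mod 13).
  i = 4 (α = 3): (3−6)(3−4)(3−8)(3−10) = (−3)·(−1)·(−5)·(−7) = 105 ≡ 1, so v_4 = 1^{−1} = 1 (mod 13).
  i = 5 (α = 10): (10−6)(10−4)(10−8)(10−3) = 4·6·2·7 = 336 ≡ 11, so v_5 = 11^{−1} = 6 (mod 13).
  v = [3, 10, 6, 1, 6].
Step 2: syndromes of r = [0, 7, 10, 3, 5] (all sums mod 13).
  S_0 = Σ v_i r_i = 3·0 + 10·7 + 6·10 + 1·3 + 6·5 = 163 ≡ 7.
  S_1 = Σ v_i α_i r_i = 3·6·0 + 10·4·7 + 6·8·10 + 1·3·3 + 6·10·5 = 1069 ≡ 3.
  α_i^2 mod 13 = [10, 3, 12, 9, 9].
  S_2 = Σ v_i α_i^2 r_i = 3·10·0 + 10·3·7 + 6·12·10 + 1·9·3 + 6·9·5 = 1227 ≡ 5.
  S = (7, 3, 5) ≠ 0, so r is not a codeword (an error is present).
Step 3: locate the error. For a single error e at position i, S_ℓ = v_i·e·α_i^ℓ, so α_err = S_1/S_0.
  S_0^{−1} = 7^{−1} = 2 (mod 13), so α_err = 3·2 = 6 ≡ 6 = α_1. Error position i = 1.
  Consistency check: S_2/S_1 = 5·9 = 45 ≡ 6 = α_err ✓ (single-error assumption holds).
Step 4: error magnitude e = S_0/v_1 = S_0·∏_{j≠1}(α_1 − α_j) = 7·9 = 63 ≡ 11 (mod 13).
Step 5: correct position 1: c_1 = r_1 − e = 0 − 11 ≡ 2 (mod 13). Hence c = [2, 7, 10, 3, 5].
  Check: interpolating c through the α_i gives m(x) = 4 + 4·x (degree < 2) with m(α_i) = c_i for every i, so c is indeed a codeword.


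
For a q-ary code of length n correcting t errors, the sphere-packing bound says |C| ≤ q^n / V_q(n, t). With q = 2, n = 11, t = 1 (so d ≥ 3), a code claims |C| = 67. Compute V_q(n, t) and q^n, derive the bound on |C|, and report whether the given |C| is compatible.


V_q(n, t) = 12, q^n = 2048, Hamming bound = 170, |C| = 67 ≤ bound (satisfied).

Step 1: Compute V_q(n, t) = Σ_{j=0}^1 C(n, j) (q−1)^j.
  j = 0: C(11,0)·(1)^0 = 1·1 = 1.
  j = 1: C(11,1)·(1)^1 = 11·1 = 11.
  V_q(n, t) = 1 + 11 = 12.
Step 2: q^n = 2^11 = 2048.
Step 3: Hamming bound ⌊q^n / V_q(n,t)⌋ = ⌊2048/12⌋ = 170.
Step 4: Compare |C| = 67 to 170: satisfied.
The claimed |C| lies below the Hamming bound.


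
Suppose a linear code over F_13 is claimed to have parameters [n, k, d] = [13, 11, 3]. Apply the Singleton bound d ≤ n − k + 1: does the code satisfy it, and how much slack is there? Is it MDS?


Singleton RHS = n − k + 1 = 3, slack = 0, bound satisfied, MDS.

Singleton bound: d ≤ n − k + 1.
Here n = 13, k = 11, so n − k + 1 = 3.
Given d = 3, check d ≤ 3: YES.
Slack = (n − k + 1) − d = 0.
The code is MDS (slack = 0).
Description: the claimed parameters are [13, 11, 3]_13; such a code would be MDS (meets Singleton bound).


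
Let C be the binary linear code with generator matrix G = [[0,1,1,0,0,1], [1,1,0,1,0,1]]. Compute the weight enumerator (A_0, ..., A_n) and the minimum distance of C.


Weight distribution: A_0 = 1, A_3 = 2, A_4 = 1. Minimum distance d = 3.

Enumerate all 2^2 = 4 messages m ∈ F_2^2.
For each, compute codeword c = mG in F_2^6, then tally its weight.
  m = 00 → c = 000000, weight = 0.
  m = 10 → c = 011001, weight = 3.
  m = 01 → c = 110101, weight = 4.
  m = 11 → c = 101100, weight = 3.
Tally weights:
  weight 0: 1 codewords.
  weight 3: 2 codewords.
  weight 4: 1 codewords.
Minimum distance d = smallest w > 0 with A_w > 0 = 3.
Sanity: Σ A_w = 4 = 2^2 = 4 ✓.


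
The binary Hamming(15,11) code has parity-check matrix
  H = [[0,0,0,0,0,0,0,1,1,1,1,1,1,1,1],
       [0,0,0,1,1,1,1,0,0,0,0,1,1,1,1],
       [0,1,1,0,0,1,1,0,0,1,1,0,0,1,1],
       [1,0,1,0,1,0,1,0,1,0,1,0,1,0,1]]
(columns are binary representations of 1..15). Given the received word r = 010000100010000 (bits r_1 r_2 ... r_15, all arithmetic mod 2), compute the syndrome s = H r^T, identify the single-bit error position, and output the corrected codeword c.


s = (1, 1, 1, 0)^T, error position = 14, corrected codeword c = 010000100010010

Compute s = H r^T mod 2 one row at a time:
  s_1 = 0 + 0 + 0 + 1 + 0 + 0 + 0 + 0 = 1 ≡ 1 (mod 2).
  s_2 = 0 + 0 + 0 + 1 + 0 + 0 + 0 + 0 = 1 ≡ 1 (mod 2).
  s_3 = 1 + 0 + 0 + 1 + 0 + 1 + 0 + 0 = 3 ≡ 1 (mod 2).
  s_4 = 0 + 0 + 0 + 1 + 0 + 1 + 0 + 0 = 2 ≡ 0 (mod 2).
s = (1, 1, 1, 0)^T — this equals column 14 of H (binary 1110), so error is at position 14.
Correct: flip bit 14 of r = 010000100010000 to get c = 010000100010010.


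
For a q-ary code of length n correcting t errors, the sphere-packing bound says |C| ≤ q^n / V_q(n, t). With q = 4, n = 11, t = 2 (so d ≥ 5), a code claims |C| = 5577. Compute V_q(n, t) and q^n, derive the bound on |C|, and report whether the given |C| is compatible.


V_q(n, t) = 529, q^n = 4194304, Hamming bound = 7928, |C| = 5577 ≤ bound (satisfied).

Step 1: Compute V_q(n, t) = Σ_{j=0}^2 C(n, j) (q−1)^j.
  j = 0: C(11,0)·(3)^0 = 1·1 = 1.
  j = 1: C(11,1)·(3)^1 = 11·3 = 33.
  j = 2: C(11,2)·(3)^2 = 55·9 = 495.
  V_q(n, t) = 1 + 33 + 495 = 529.
Step 2: q^n = 4^11 = 4194304.
Step 3: Hamming bound ⌊q^n / V_q(n,t)⌋ = ⌊4194304/529⌋ = 7928.
Step 4: Compare |C| = 5577 to 7928: satisfied.
The claimed |C| lies below the Hamming bound.


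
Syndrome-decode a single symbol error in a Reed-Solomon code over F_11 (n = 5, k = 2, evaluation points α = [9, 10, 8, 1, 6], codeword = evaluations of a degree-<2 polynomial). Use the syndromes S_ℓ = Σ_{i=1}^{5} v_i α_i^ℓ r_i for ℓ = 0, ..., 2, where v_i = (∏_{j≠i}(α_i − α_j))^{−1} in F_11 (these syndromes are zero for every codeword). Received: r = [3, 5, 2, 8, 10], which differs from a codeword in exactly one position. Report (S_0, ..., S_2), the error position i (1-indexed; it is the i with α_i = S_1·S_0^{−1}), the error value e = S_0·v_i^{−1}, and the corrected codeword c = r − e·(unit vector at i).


S = (3, 5, 1), error at position 1, error magnitude e = 5, c = [9, 5, 2, 8, 10].

Step 1: column multipliers v_i = (∏_{j≠i}(α_i − α_j))^{−1} mod 11.
  i = 1 (α = 9): (9−10)(9−8)(9−1)(9−6) = (−1)·1·8·3 = −24 ≡ 9, so v_1 = 9^{−1} = 5 (mod 11).
  i = 2 (α = 10): (10−9)(10−8)(10−1)(10−6) = 1·2·9·4 = 72 ≡ 6, so v_2 = 6^{−1} = 2 (mod 11).
  i = 3 (α = 8): (8−9)(8−10)(8−1)(8−6) = (−1)·(−2)·7·2 = 28 ≡ 6, so v_3 = 6^{−1} = 2 (mod 11).
  i = 4 (α = 1): (1−9)(1−10)(1−8)(1−6) = (−8)·(−9)·(−7)·(−5) = 2520 ≡ 1, so v_4 = 1^{−1} = 1 (mod 11).
  i = 5 (α = 6): (6−9)(6−10)(6−8)(6−1) = (−3)·(−4)·(−2)·5 = −120 ≡ 1, so v_5 = 1^{−1} = 1 (mod 11).
  v = [5, 2, 2, 1, 1].
Step 2: syndromes of r = [3, 5, 2, 8, 10] (all sums mod 11).
  S_0 = Σ v_i r_i = 5·3 + 2·5 + 2·2 + 1·8 + 1·10 = 47 ≡ 3.
  S_1 = Σ v_i α_i r_i = 5·9·3 + 2·10·5 + 2·8·2 + 1·1·8 + 1·6·10 = 335 ≡ 5.
  α_i^2 mod 11 = [4, 1, 9, 1, 3].
  S_2 = Σ v_i α_i^2 r_i = 5·4·3 + 2·1·5 + 2·9·2 + 1·1·8 + 1·3·10 = 144 ≡ 1.
  S = (3, 5, 1) ≠ 0, so r is not a codeword (an error is present).
Step 3: locate the error. For a single error e at position i, S_ℓ = v_i·e·α_i^ℓ, so α_err = S_1/S_0.
  S_0^{−1} = 3^{−1} = 4 (mod 11), so α_err = 5·4 = 20 ≡ 9 = α_1. Error position i = 1.
  Consistency check: S_2/S_1 = 1·9 = 9 ≡ 9 = α_err ✓ (single-error assumption holds).
Step 4: error magnitude e = S_0/v_1 = S_0·∏_{j≠1}(α_1 − α_j) = 3·9 = 27 ≡ 5 (mod 11).
Step 5: correct position 1: c_1 = r_1 − e = 3 − 5 ≡ 9 (mod 11). Hence c = [9, 5, 2, 8, 10].
  Check: interpolating c through the α_i gives m(x) = 1 + 7·x (degree < 2) with m(α_i) = c_i for every i, so c is indeed a codeword.


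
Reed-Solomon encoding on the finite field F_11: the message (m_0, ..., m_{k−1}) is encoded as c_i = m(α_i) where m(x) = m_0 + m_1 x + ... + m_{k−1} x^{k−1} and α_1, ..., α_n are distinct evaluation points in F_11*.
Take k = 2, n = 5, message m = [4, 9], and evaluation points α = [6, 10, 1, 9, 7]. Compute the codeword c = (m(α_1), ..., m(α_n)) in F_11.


c = [3, 6, 2, 8, 1]

Message polynomial: m(x) = 4 + 9·x (mod 11).
For each evaluation point α_i, compute m(α_i) mod 11:
  α_1 = 6: Horner steps 9 → 3, so m(6) = 3.
  α_2 = 10: Horner steps 9 → 6, so m(10) = 6.
  α_3 = 1: Horner steps 9 → 2, so m(1) = 2.
  α_4 = 9: Horner steps 9 → 8, so m(9) = 8.
  α_5 = 7: Horner steps 9 → 1, so m(7) = 1.
Codeword c = [3, 6, 2, 8, 1] ∈ F_11^5.


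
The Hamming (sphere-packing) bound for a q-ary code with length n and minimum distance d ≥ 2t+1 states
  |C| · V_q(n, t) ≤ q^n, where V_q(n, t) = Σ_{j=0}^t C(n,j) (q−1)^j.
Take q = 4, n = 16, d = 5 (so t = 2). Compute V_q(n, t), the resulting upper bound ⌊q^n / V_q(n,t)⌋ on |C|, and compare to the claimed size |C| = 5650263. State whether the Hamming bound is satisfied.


V_q(n, t) = 1129, q^n = 4294967296, Hamming bound = 3804222, |C| = 5650263 > bound (violated).

Step 1: Compute V_q(n, t) = Σ_{j=0}^2 C(n, j) (q−1)^j.
  j = 0: C(16,0)·(3)^0 = 1·1 = 1.
  j = 1: C(16,1)·(3)^1 = 16·3 = 48.
  j = 2: C(16,2)·(3)^2 = 120·9 = 1080.
  V_q(n, t) = 1 + 48 + 1080 = 1129.
Step 2: q^n = 4^16 = 4294967296.
Step 3: Hamming bound ⌊q^n / V_q(n,t)⌋ = ⌊4294967296/1129⌋ = 3804222.
Step 4: Compare |C| = 5650263 to 3804222: violated.
The claimed |C| lies above the Hamming bound, so no 4-ary code of length 16 with d ≥ 5 can have 5650263 codewords.


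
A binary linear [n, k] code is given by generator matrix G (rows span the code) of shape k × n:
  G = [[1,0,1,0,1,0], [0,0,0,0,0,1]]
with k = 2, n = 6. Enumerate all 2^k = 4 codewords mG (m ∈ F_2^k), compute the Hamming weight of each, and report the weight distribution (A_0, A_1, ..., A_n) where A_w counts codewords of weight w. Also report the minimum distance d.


Weight distribution: A_0 = 1, A_1 = 1, A_3 = 1, A_4 = 1. Minimum distance d = 1.

Enumerate all 2^2 = 4 messages m ∈ F_2^2.
For each, compute codeword c = mG in F_2^6, then tally its weight.
  m = 00 → c = 000000, weight = 0.
  m = 10 → c = 101010, weight = 3.
  m = 01 → c = 000001, weight = 1.
  m = 11 → c = 101011, weight = 4.
Tally weights:
  weight 0: 1 codewords.
  weight 1: 1 codewords.
  weight 3: 1 codewords.
  weight 4: 1 codewords.
Minimum distance d = smallest w > 0 with A_w > 0 = 1.
Sanity: Σ A_w = 4 = 2^2 = 4 ✓.


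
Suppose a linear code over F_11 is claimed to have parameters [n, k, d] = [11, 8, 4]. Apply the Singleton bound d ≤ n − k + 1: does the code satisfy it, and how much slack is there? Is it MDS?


Singleton RHS = n − k + 1 = 4, slack = 0, bound satisfied, MDS.

Singleton bound: d ≤ n − k + 1.
Here n = 11, k = 8, so n − k + 1 = 4.
Given d = 4, check d ≤ 4: YES.
Slack = (n − k + 1) − d = 0.
The code is MDS (slack = 0).
Description: the claimed parameters are [11, 8, 4]_11; such a code would be MDS (meets Singleton bound).


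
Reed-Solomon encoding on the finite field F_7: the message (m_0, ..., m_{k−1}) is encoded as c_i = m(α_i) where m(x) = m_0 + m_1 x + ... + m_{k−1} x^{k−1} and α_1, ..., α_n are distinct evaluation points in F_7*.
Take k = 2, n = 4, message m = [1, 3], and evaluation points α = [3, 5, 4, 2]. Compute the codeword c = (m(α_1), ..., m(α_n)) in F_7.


c = [3, 2, 6, 0]

Message polynomial: m(x) = 1 + 3·x (mod 7).
For each evaluation point α_i, compute m(α_i) mod 7:
  α_1 = 3: Horner steps 3 → 3, so m(3) = 3.
  α_2 = 5: Horner steps 3 → 2, so m(5) = 2.
  α_3 = 4: Horner steps 3 → 6, so m(4) = 6.
  α_4 = 2: Horner steps 3 → 0, so m(2) = 0.
Codeword c = [3, 2, 6, 0] ∈ F_7^4.


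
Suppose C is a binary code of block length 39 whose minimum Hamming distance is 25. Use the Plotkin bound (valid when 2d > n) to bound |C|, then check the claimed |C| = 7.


Plotkin bound M ≤ 4; given |C| = 7 > bound (violated).

Check applicability: 2d = 50, n = 39.
2d − n = 11 > 0, so Plotkin applies.
Compute d/(2d−n) = 25/11 ≈ 2.2727.
⌊d/(2d−n)⌋ = 2.
Plotkin bound: M ≤ 2·2 = 4.
Given |C| = 7, check: VIOLATED.
This |C| is above the Plotkin bound, so no binary code with n = 39, d = 25 and 7 codewords exists.


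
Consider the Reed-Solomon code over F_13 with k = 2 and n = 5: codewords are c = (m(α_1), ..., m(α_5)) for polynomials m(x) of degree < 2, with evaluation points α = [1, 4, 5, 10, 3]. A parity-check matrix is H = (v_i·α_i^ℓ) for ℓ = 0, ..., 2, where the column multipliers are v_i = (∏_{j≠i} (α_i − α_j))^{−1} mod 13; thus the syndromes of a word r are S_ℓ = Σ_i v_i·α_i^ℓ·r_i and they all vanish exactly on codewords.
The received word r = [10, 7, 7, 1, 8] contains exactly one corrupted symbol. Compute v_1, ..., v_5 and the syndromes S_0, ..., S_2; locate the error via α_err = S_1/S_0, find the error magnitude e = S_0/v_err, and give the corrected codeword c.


S = (12, 8, 1), error at position 3, error magnitude e = 1, c = [10, 7, 6, 1, 8].

Step 1: column multipliers v_i = (∏_{j≠i}(α_i − α_j))^{−1} mod 13.
  i = 1 (α = 1): (1−4)(1−5)(1−10)(1−3) = (−3)·(−4)·(−9)·(−2) = 216 ≡ 8, so v_1 = 8^{−1} = 5 (mod 13).
  i = 2 (α = 4): (4−1)(4−5)(4−10)(4−3) = 3·(−1)·(−6)·1 = 18 ≡ 5, so v_2 = 5^{−1} = 8 (mod 13).
  i = 3 (α = 5): (5−1)(5−4)(5−10)(5−3) = 4·1·(−5)·2 = −40 ≡ 12, so v_3 = 12^{−1} = 12 (mod 13).
  i = 4 (α = 10): (10−1)(10−4)(10−5)(10−3) = 9·6·5·7 = 1890 ≡ 5, so v_4 = 5^{−1} = 8 (mod 13).
  i = 5 (α = 3): (3−1)(3−4)(3−5)(3−10) = 2·(−1)·(−2)·(−7) = −28 ≡ 11, so v_5 = 11^{−1} = 6 (mod 13).
  v = [5, 8, 12, 8, 6].
Step 2: syndromes of r = [10, 7, 7, 1, 8] (all sums mod 13).
  S_0 = Σ v_i r_i = 5·10 + 8·7 + 12·7 + 8·1 + 6·8 = 246 ≡ 12.
  S_1 = Σ v_i α_i r_i = 5·1·10 + 8·4·7 + 12·5·7 + 8·10·1 + 6·3·8 = 918 ≡ 8.
  α_i^2 mod 13 = [1, 3, 12, 9, 9].
  S_2 = Σ v_i α_i^2 r_i = 5·1·10 + 8·3·7 + 12·12·7 + 8·9·1 + 6·9·8 = 1730 ≡ 1.
  S = (12, 8, 1) ≠ 0, so r is not a codeword (an error is present).
Step 3: locate the error. For a single error e at position i, S_ℓ = v_i·e·α_i^ℓ, so α_err = S_1/S_0.
  S_0^{−1} = 12^{−1} = 12 (mod 13), so α_err = 8·12 = 96 ≡ 5 = α_3. Error position i = 3.
  Consistency check: S_2/S_1 = 1·5 = 5 ≡ 5 = α_err ✓ (single-error assumption holds).
Step 4: error magnitude e = S_0/v_3 = S_0·∏_{j≠3}(α_3 − α_j) = 12·12 = 144 ≡ 1 (mod 13).
Step 5: correct position 3: c_3 = r_3 − e = 7 − 1 ≡ 6 (mod 13). Hence c = [10, 7, 6, 1, 8].
  Check: interpolating c through the α_i gives m(x) = 11 + 12·x (degree < 2) with m(α_i) = c_i for every i, so c is indeed a codeword.


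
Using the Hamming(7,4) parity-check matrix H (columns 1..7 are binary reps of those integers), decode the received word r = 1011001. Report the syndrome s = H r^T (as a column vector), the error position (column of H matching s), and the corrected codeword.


s = (0, 0, 1)^T, error position = 1, corrected codeword c = 0011001

Compute s = H r^T mod 2 one row at a time:
  s_1 = 1 + 0 + 0 + 1 = 2 ≡ 0 (mod 2).
  s_2 = 0 + 1 + 0 + 1 = 2 ≡ 0 (mod 2).
  s_3 = 1 + 1 + 0 + 1 = 3 ≡ 1 (mod 2).
s = (0, 0, 1)^T — this equals column 1 of H (binary 001), so error is at position 1.
Correct: flip bit 1 of r = 1011001 to get c = 0011001.


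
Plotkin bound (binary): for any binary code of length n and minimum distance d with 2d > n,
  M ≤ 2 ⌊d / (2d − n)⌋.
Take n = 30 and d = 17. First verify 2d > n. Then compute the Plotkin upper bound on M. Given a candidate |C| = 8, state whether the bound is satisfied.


Plotkin bound M ≤ 8; given |C| = 8 ≤ bound (satisfied).

Check applicability: 2d = 34, n = 30.
2d − n = 4 > 0, so Plotkin applies.
Compute d/(2d−n) = 17/4 ≈ 4.2500.
⌊d/(2d−n)⌋ = 4.
Plotkin bound: M ≤ 2·4 = 8.
Given |C| = 8, check: satisfied.
This |C| is at the Plotkin bound.


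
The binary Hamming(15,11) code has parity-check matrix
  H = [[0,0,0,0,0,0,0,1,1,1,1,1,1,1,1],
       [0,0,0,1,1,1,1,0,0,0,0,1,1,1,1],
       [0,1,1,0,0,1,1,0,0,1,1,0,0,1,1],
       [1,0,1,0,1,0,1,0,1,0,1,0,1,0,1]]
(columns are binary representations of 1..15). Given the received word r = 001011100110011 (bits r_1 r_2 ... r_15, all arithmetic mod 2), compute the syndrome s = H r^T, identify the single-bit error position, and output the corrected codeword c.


s = (0, 1, 1, 1)^T, error position = 7, corrected codeword c = 001011000110011

Compute s = H r^T mod 2 one row at a time:
  s_1 = 0 + 0 + 1 + 1 + 0 + 0 + 1 + 1 = 4 ≡ 0 (mod 2).
  s_2 = 0 + 1 + 1 + 1 + 0 + 0 + 1 + 1 = 5 ≡ 1 (mod 2).
  s_3 = 0 + 1 + 1 + 1 + 1 + 1 + 1 + 1 = 7 ≡ 1 (mod 2).
  s_4 = 0 + 1 + 1 + 1 + 0 + 1 + 0 + 1 = 5 ≡ 1 (mod 2).
s = (0, 1, 1, 1)^T — this equals column 7 of H (binary 0111), so error is at position 7.
Correct: flip bit 7 of r = 001011100110011 to get c = 001011000110011.


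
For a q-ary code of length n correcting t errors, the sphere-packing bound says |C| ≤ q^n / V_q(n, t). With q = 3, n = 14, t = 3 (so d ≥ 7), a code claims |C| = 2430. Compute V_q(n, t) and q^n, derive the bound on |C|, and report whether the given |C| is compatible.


V_q(n, t) = 3305, q^n = 4782969, Hamming bound = 1447, |C| = 2430 > bound (violated).

Step 1: Compute V_q(n, t) = Σ_{j=0}^3 C(n, j) (q−1)^j.
  j = 0: C(14,0)·(2)^0 = 1·1 = 1.
  j = 1: C(14,1)·(2)^1 = 14·2 = 28.
  j = 2: C(14,2)·(2)^2 = 91·4 = 364.
  j = 3: C(14,3)·(2)^3 = 364·8 = 2912.
  V_q(n, t) = 1 + 28 + 364 + 2912 = 3305.
Step 2: q^n = 3^14 = 4782969.
Step 3: Hamming bound ⌊q^n / V_q(n,t)⌋ = ⌊4782969/3305⌋ = 1447.
Step 4: Compare |C| = 2430 to 1447: violated.
The claimed |C| lies above the Hamming bound, so no 3-ary code of length 14 with d ≥ 7 can have 2430 codewords.


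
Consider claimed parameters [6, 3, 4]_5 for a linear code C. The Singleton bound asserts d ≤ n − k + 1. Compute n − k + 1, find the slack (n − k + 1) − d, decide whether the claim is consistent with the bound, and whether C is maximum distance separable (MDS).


Singleton RHS = n − k + 1 = 4, slack = 0, bound satisfied, MDS.

Singleton bound: d ≤ n − k + 1.
Here n = 6, k = 3, so n − k + 1 = 4.
Given d = 4, check d ≤ 4: YES.
Slack = (n − k + 1) − d = 0.
The code is MDS (slack = 0).
Description: the claimed parameters are [6, 3, 4]_5; such a code would be MDS (meets Singleton bound).


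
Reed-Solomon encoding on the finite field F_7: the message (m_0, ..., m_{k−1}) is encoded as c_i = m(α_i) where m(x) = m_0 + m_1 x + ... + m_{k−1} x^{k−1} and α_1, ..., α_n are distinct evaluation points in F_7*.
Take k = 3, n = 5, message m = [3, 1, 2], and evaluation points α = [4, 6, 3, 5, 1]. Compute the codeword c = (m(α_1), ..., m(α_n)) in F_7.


c = [4, 4, 3, 2, 6]

Message polynomial: m(x) = 3 + 1·x + 2·x^2 (mod 7).
For each evaluation point α_i, compute m(α_i) mod 7:
  α_1 = 4: Horner steps 2 → 2 → 4, so m(4) = 4.
  α_2 = 6: Horner steps 2 → 6 → 4, so m(6) = 4.
  α_3 = 3: Horner steps 2 → 0 → 3, so m(3) = 3.
  α_4 = 5: Horner steps 2 → 4 → 2, so m(5) = 2.
  α_5 = 1: Horner steps 2 → 3 → 6, so m(1) = 6.
Codeword c = [4, 4, 3, 2, 6] ∈ F_7^5.


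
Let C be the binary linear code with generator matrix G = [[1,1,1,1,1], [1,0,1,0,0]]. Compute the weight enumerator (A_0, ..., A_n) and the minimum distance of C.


Weight distribution: A_0 = 1, A_2 = 1, A_3 = 1, A_5 = 1. Minimum distance d = 2.

Enumerate all 2^2 = 4 messages m ∈ F_2^2.
For each, compute codeword c = mG in F_2^5, then tally its weight.
  m = 00 → c = 00000, weight = 0.
  m = 10 → c = 11111, weight = 5.
  m = 01 → c = 10100, weight = 2.
  m = 11 → c = 01011, weight = 3.
Tally weights:
  weight 0: 1 codewords.
  weight 2: 1 codewords.
  weight 3: 1 codewords.
  weight 5: 1 codewords.
Minimum distance d = smallest w > 0 with A_w > 0 = 2.
Sanity: Σ A_w = 4 = 2^2 = 4 ✓.


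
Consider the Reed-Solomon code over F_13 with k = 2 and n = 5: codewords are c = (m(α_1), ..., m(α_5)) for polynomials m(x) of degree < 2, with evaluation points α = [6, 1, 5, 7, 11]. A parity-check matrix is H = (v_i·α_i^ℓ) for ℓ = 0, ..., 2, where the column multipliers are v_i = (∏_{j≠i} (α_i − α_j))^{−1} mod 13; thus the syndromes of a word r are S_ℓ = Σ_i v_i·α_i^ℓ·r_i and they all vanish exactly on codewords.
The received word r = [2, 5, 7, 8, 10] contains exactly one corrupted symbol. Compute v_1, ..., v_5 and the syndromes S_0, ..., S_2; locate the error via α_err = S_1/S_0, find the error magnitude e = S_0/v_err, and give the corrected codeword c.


S = (12, 7, 3), error at position 1, error magnitude e = 1, c = [1, 5, 7, 8, 10].

Step 1: column multipliers v_i = (∏_{j≠i}(α_i − α_j))^{−1} mod 13.
  i = 1 (α = 6): (6−1)(6−5)(6−7)(6−11) = 5·1·(−1)·(−5) = 25 ≡ 12, so v_1 = 12^{−1} = 12 (mod 13).
  i = 2 (α = 1): (1−6)(1−5)(1−7)(1−11) = (−5)·(−4)·(−6)·(−10) = 1200 ≡ 4, so v_2 = 4^{−1} = 10 (mod 13).
  i = 3 (α = 5): (5−6)(5−1)(5−7)(5−11) = (−1)·4·(−2)·(−6) = −48 ≡ 4, so v_3 = 4^{−1} = 10 (mod 13).
  i = 4 (α = 7): (7−6)(7−1)(7−5)(7−11) = 1·6·2·(−4) = −48 ≡ 4, so v_4 = 4^{−1} = 10 (mod 13).
  i = 5 (α = 11): (11−6)(11−1)(11−5)(11−7) = 5·10·6·4 = 1200 ≡ 4, so v_5 = 4^{−1} = 10 (mod 13).
  v = [12, 10, 10, 10, 10].
Step 2: syndromes of r = [2, 5, 7, 8, 10] (all sums mod 13).
  S_0 = Σ v_i r_i = 12·2 + 10·5 + 10·7 + 10·8 + 10·10 = 324 ≡ 12.
  S_1 = Σ v_i α_i r_i = 12·6·2 + 10·1·5 + 10·5·7 + 10·7·8 + 10·11·10 = 2204 ≡ 7.
  α_i^2 mod 13 = [10, 1, 12, 10, 4].
  S_2 = Σ v_i α_i^2 r_i = 12·10·2 + 10·1·5 + 10·12·7 + 10·10·8 + 10·4·10 = 2330 ≡ 3.
  S = (12, 7, 3) ≠ 0, so r is not a codeword (an error is present).
Step 3: locate the error. For a single error e at position i, S_ℓ = v_i·e·α_i^ℓ, so α_err = S_1/S_0.
  S_0^{−1} = 12^{−1} = 12 (mod 13), so α_err = 7·12 = 84 ≡ 6 = α_1. Error position i = 1.
  Consistency check: S_2/S_1 = 3·2 = 6 ≡ 6 = α_err ✓ (single-error assumption holds).
Step 4: error magnitude e = S_0/v_1 = S_0·∏_{j≠1}(α_1 − α_j) = 12·12 = 144 ≡ 1 (mod 13).
Step 5: correct position 1: c_1 = r_1 − e = 2 − 1 ≡ 1 (mod 13). Hence c = [1, 5, 7, 8, 10].
  Check: interpolating c through the α_i gives m(x) = 11 + 7·x (degree < 2) with m(α_i) = c_i for every i, so c is indeed a codeword.
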